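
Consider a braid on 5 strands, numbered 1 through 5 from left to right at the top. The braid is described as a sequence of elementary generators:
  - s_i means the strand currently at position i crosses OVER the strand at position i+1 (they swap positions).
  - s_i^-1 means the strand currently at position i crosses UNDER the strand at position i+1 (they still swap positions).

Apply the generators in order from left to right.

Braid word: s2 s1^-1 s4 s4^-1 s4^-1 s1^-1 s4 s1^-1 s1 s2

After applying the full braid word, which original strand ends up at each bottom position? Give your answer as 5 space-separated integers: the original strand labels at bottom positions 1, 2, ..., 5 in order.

Answer: 1 2 3 4 5

Derivation:
Gen 1 (s2): strand 2 crosses over strand 3. Perm now: [1 3 2 4 5]
Gen 2 (s1^-1): strand 1 crosses under strand 3. Perm now: [3 1 2 4 5]
Gen 3 (s4): strand 4 crosses over strand 5. Perm now: [3 1 2 5 4]
Gen 4 (s4^-1): strand 5 crosses under strand 4. Perm now: [3 1 2 4 5]
Gen 5 (s4^-1): strand 4 crosses under strand 5. Perm now: [3 1 2 5 4]
Gen 6 (s1^-1): strand 3 crosses under strand 1. Perm now: [1 3 2 5 4]
Gen 7 (s4): strand 5 crosses over strand 4. Perm now: [1 3 2 4 5]
Gen 8 (s1^-1): strand 1 crosses under strand 3. Perm now: [3 1 2 4 5]
Gen 9 (s1): strand 3 crosses over strand 1. Perm now: [1 3 2 4 5]
Gen 10 (s2): strand 3 crosses over strand 2. Perm now: [1 2 3 4 5]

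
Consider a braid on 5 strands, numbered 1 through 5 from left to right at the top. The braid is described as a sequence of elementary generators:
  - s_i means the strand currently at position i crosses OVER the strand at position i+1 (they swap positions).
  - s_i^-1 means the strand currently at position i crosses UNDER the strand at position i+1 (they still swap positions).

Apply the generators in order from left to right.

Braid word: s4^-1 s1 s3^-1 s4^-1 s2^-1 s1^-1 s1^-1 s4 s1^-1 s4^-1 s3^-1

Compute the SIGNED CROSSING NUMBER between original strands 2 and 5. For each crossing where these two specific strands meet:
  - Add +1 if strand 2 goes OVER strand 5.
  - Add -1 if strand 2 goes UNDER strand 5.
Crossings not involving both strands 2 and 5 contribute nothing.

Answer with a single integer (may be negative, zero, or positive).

Answer: -1

Derivation:
Gen 1: crossing 4x5. Both 2&5? no. Sum: 0
Gen 2: crossing 1x2. Both 2&5? no. Sum: 0
Gen 3: crossing 3x5. Both 2&5? no. Sum: 0
Gen 4: crossing 3x4. Both 2&5? no. Sum: 0
Gen 5: crossing 1x5. Both 2&5? no. Sum: 0
Gen 6: 2 under 5. Both 2&5? yes. Contrib: -1. Sum: -1
Gen 7: 5 under 2. Both 2&5? yes. Contrib: +1. Sum: 0
Gen 8: crossing 4x3. Both 2&5? no. Sum: 0
Gen 9: 2 under 5. Both 2&5? yes. Contrib: -1. Sum: -1
Gen 10: crossing 3x4. Both 2&5? no. Sum: -1
Gen 11: crossing 1x4. Both 2&5? no. Sum: -1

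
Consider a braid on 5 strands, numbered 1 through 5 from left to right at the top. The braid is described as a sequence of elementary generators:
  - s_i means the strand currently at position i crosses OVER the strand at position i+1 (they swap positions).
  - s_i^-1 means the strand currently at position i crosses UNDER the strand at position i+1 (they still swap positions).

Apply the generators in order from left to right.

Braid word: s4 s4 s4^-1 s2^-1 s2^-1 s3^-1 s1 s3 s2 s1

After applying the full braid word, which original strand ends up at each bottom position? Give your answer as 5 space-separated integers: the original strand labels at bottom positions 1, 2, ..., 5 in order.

Gen 1 (s4): strand 4 crosses over strand 5. Perm now: [1 2 3 5 4]
Gen 2 (s4): strand 5 crosses over strand 4. Perm now: [1 2 3 4 5]
Gen 3 (s4^-1): strand 4 crosses under strand 5. Perm now: [1 2 3 5 4]
Gen 4 (s2^-1): strand 2 crosses under strand 3. Perm now: [1 3 2 5 4]
Gen 5 (s2^-1): strand 3 crosses under strand 2. Perm now: [1 2 3 5 4]
Gen 6 (s3^-1): strand 3 crosses under strand 5. Perm now: [1 2 5 3 4]
Gen 7 (s1): strand 1 crosses over strand 2. Perm now: [2 1 5 3 4]
Gen 8 (s3): strand 5 crosses over strand 3. Perm now: [2 1 3 5 4]
Gen 9 (s2): strand 1 crosses over strand 3. Perm now: [2 3 1 5 4]
Gen 10 (s1): strand 2 crosses over strand 3. Perm now: [3 2 1 5 4]

Answer: 3 2 1 5 4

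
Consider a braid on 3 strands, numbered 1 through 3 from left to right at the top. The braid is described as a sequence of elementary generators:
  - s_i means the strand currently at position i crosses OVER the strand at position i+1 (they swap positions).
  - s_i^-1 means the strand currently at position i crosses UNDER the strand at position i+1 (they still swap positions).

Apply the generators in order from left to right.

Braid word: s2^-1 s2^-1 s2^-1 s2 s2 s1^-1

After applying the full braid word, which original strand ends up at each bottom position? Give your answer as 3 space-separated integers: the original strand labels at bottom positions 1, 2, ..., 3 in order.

Answer: 3 1 2

Derivation:
Gen 1 (s2^-1): strand 2 crosses under strand 3. Perm now: [1 3 2]
Gen 2 (s2^-1): strand 3 crosses under strand 2. Perm now: [1 2 3]
Gen 3 (s2^-1): strand 2 crosses under strand 3. Perm now: [1 3 2]
Gen 4 (s2): strand 3 crosses over strand 2. Perm now: [1 2 3]
Gen 5 (s2): strand 2 crosses over strand 3. Perm now: [1 3 2]
Gen 6 (s1^-1): strand 1 crosses under strand 3. Perm now: [3 1 2]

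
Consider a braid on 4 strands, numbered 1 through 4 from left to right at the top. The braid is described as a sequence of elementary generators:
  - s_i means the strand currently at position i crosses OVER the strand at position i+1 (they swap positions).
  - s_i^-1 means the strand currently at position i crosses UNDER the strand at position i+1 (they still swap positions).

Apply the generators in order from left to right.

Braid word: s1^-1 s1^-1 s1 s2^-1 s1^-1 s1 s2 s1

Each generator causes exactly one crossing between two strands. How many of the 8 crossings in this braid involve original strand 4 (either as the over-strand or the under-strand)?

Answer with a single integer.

Answer: 0

Derivation:
Gen 1: crossing 1x2. Involves strand 4? no. Count so far: 0
Gen 2: crossing 2x1. Involves strand 4? no. Count so far: 0
Gen 3: crossing 1x2. Involves strand 4? no. Count so far: 0
Gen 4: crossing 1x3. Involves strand 4? no. Count so far: 0
Gen 5: crossing 2x3. Involves strand 4? no. Count so far: 0
Gen 6: crossing 3x2. Involves strand 4? no. Count so far: 0
Gen 7: crossing 3x1. Involves strand 4? no. Count so far: 0
Gen 8: crossing 2x1. Involves strand 4? no. Count so far: 0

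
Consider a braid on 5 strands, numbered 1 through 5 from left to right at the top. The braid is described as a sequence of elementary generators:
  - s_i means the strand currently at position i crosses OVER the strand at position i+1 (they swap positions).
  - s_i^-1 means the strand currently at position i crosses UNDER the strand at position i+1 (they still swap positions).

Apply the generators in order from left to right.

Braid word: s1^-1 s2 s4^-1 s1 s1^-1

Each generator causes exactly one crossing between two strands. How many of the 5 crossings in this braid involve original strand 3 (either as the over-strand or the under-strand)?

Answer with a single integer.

Answer: 3

Derivation:
Gen 1: crossing 1x2. Involves strand 3? no. Count so far: 0
Gen 2: crossing 1x3. Involves strand 3? yes. Count so far: 1
Gen 3: crossing 4x5. Involves strand 3? no. Count so far: 1
Gen 4: crossing 2x3. Involves strand 3? yes. Count so far: 2
Gen 5: crossing 3x2. Involves strand 3? yes. Count so far: 3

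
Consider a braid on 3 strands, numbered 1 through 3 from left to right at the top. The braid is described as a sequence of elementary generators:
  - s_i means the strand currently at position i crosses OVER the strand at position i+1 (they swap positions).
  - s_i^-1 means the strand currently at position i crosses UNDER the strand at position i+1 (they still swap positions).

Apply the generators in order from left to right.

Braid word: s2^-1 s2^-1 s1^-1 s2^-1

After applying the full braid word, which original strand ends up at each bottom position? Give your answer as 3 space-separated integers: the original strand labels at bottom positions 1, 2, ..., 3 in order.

Answer: 2 3 1

Derivation:
Gen 1 (s2^-1): strand 2 crosses under strand 3. Perm now: [1 3 2]
Gen 2 (s2^-1): strand 3 crosses under strand 2. Perm now: [1 2 3]
Gen 3 (s1^-1): strand 1 crosses under strand 2. Perm now: [2 1 3]
Gen 4 (s2^-1): strand 1 crosses under strand 3. Perm now: [2 3 1]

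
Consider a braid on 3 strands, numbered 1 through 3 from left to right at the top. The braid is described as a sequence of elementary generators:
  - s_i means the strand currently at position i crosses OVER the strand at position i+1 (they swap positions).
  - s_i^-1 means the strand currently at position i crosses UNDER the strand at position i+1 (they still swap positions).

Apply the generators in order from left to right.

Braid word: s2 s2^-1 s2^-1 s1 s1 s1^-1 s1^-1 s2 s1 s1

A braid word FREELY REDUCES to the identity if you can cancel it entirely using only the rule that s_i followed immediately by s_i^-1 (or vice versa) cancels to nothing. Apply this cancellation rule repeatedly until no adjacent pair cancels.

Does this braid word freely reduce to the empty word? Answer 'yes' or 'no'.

Answer: no

Derivation:
Gen 1 (s2): push. Stack: [s2]
Gen 2 (s2^-1): cancels prior s2. Stack: []
Gen 3 (s2^-1): push. Stack: [s2^-1]
Gen 4 (s1): push. Stack: [s2^-1 s1]
Gen 5 (s1): push. Stack: [s2^-1 s1 s1]
Gen 6 (s1^-1): cancels prior s1. Stack: [s2^-1 s1]
Gen 7 (s1^-1): cancels prior s1. Stack: [s2^-1]
Gen 8 (s2): cancels prior s2^-1. Stack: []
Gen 9 (s1): push. Stack: [s1]
Gen 10 (s1): push. Stack: [s1 s1]
Reduced word: s1 s1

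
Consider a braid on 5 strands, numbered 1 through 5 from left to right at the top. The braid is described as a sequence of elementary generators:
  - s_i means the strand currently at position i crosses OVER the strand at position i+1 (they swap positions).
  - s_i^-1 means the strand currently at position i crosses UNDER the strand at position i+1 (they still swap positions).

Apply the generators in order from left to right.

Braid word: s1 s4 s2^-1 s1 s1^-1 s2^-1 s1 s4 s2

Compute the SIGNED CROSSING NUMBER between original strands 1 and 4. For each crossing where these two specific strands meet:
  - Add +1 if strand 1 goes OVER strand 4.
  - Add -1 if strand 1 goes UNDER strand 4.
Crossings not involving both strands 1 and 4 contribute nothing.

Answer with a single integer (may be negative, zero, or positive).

Gen 1: crossing 1x2. Both 1&4? no. Sum: 0
Gen 2: crossing 4x5. Both 1&4? no. Sum: 0
Gen 3: crossing 1x3. Both 1&4? no. Sum: 0
Gen 4: crossing 2x3. Both 1&4? no. Sum: 0
Gen 5: crossing 3x2. Both 1&4? no. Sum: 0
Gen 6: crossing 3x1. Both 1&4? no. Sum: 0
Gen 7: crossing 2x1. Both 1&4? no. Sum: 0
Gen 8: crossing 5x4. Both 1&4? no. Sum: 0
Gen 9: crossing 2x3. Both 1&4? no. Sum: 0

Answer: 0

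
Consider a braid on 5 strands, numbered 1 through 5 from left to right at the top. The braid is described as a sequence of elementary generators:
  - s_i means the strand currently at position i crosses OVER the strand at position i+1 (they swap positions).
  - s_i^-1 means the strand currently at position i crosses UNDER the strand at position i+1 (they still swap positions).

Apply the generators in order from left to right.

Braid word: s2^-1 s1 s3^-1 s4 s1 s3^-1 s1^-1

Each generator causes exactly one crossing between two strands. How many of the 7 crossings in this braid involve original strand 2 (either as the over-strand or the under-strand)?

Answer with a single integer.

Answer: 3

Derivation:
Gen 1: crossing 2x3. Involves strand 2? yes. Count so far: 1
Gen 2: crossing 1x3. Involves strand 2? no. Count so far: 1
Gen 3: crossing 2x4. Involves strand 2? yes. Count so far: 2
Gen 4: crossing 2x5. Involves strand 2? yes. Count so far: 3
Gen 5: crossing 3x1. Involves strand 2? no. Count so far: 3
Gen 6: crossing 4x5. Involves strand 2? no. Count so far: 3
Gen 7: crossing 1x3. Involves strand 2? no. Count so far: 3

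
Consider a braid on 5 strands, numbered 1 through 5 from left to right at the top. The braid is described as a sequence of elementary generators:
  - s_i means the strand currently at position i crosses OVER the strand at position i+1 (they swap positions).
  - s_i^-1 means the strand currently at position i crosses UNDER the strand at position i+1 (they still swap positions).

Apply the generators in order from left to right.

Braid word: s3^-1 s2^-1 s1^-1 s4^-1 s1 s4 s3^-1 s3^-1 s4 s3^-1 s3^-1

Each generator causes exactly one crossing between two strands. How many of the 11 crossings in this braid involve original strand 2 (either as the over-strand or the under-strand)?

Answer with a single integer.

Gen 1: crossing 3x4. Involves strand 2? no. Count so far: 0
Gen 2: crossing 2x4. Involves strand 2? yes. Count so far: 1
Gen 3: crossing 1x4. Involves strand 2? no. Count so far: 1
Gen 4: crossing 3x5. Involves strand 2? no. Count so far: 1
Gen 5: crossing 4x1. Involves strand 2? no. Count so far: 1
Gen 6: crossing 5x3. Involves strand 2? no. Count so far: 1
Gen 7: crossing 2x3. Involves strand 2? yes. Count so far: 2
Gen 8: crossing 3x2. Involves strand 2? yes. Count so far: 3
Gen 9: crossing 3x5. Involves strand 2? no. Count so far: 3
Gen 10: crossing 2x5. Involves strand 2? yes. Count so far: 4
Gen 11: crossing 5x2. Involves strand 2? yes. Count so far: 5

Answer: 5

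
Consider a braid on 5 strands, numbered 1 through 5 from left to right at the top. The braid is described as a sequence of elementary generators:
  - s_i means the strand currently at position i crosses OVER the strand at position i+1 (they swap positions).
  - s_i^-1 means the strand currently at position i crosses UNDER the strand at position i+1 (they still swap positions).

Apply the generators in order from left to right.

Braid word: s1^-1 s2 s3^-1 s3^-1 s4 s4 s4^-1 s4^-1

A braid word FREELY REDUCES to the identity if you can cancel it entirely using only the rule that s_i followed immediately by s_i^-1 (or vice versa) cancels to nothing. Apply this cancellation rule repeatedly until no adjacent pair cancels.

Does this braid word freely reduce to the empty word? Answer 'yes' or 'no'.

Answer: no

Derivation:
Gen 1 (s1^-1): push. Stack: [s1^-1]
Gen 2 (s2): push. Stack: [s1^-1 s2]
Gen 3 (s3^-1): push. Stack: [s1^-1 s2 s3^-1]
Gen 4 (s3^-1): push. Stack: [s1^-1 s2 s3^-1 s3^-1]
Gen 5 (s4): push. Stack: [s1^-1 s2 s3^-1 s3^-1 s4]
Gen 6 (s4): push. Stack: [s1^-1 s2 s3^-1 s3^-1 s4 s4]
Gen 7 (s4^-1): cancels prior s4. Stack: [s1^-1 s2 s3^-1 s3^-1 s4]
Gen 8 (s4^-1): cancels prior s4. Stack: [s1^-1 s2 s3^-1 s3^-1]
Reduced word: s1^-1 s2 s3^-1 s3^-1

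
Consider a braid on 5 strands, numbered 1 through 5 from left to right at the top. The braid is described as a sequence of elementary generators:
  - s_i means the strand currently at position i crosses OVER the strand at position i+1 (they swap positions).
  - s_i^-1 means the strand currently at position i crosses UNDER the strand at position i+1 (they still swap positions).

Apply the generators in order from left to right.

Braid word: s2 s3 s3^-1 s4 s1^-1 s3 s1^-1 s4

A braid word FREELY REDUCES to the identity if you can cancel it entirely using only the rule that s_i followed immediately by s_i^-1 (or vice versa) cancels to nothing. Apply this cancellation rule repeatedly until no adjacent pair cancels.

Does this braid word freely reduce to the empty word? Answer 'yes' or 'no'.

Answer: no

Derivation:
Gen 1 (s2): push. Stack: [s2]
Gen 2 (s3): push. Stack: [s2 s3]
Gen 3 (s3^-1): cancels prior s3. Stack: [s2]
Gen 4 (s4): push. Stack: [s2 s4]
Gen 5 (s1^-1): push. Stack: [s2 s4 s1^-1]
Gen 6 (s3): push. Stack: [s2 s4 s1^-1 s3]
Gen 7 (s1^-1): push. Stack: [s2 s4 s1^-1 s3 s1^-1]
Gen 8 (s4): push. Stack: [s2 s4 s1^-1 s3 s1^-1 s4]
Reduced word: s2 s4 s1^-1 s3 s1^-1 s4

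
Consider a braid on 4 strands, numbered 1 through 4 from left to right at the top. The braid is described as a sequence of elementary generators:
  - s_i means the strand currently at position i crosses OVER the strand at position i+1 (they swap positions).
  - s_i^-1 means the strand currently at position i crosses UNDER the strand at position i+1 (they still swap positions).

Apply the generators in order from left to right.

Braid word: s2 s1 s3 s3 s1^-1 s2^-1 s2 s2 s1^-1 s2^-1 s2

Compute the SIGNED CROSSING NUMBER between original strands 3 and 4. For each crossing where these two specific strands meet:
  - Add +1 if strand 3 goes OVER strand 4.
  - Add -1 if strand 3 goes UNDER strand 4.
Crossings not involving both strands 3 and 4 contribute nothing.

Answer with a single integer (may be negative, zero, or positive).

Answer: 0

Derivation:
Gen 1: crossing 2x3. Both 3&4? no. Sum: 0
Gen 2: crossing 1x3. Both 3&4? no. Sum: 0
Gen 3: crossing 2x4. Both 3&4? no. Sum: 0
Gen 4: crossing 4x2. Both 3&4? no. Sum: 0
Gen 5: crossing 3x1. Both 3&4? no. Sum: 0
Gen 6: crossing 3x2. Both 3&4? no. Sum: 0
Gen 7: crossing 2x3. Both 3&4? no. Sum: 0
Gen 8: crossing 3x2. Both 3&4? no. Sum: 0
Gen 9: crossing 1x2. Both 3&4? no. Sum: 0
Gen 10: crossing 1x3. Both 3&4? no. Sum: 0
Gen 11: crossing 3x1. Both 3&4? no. Sum: 0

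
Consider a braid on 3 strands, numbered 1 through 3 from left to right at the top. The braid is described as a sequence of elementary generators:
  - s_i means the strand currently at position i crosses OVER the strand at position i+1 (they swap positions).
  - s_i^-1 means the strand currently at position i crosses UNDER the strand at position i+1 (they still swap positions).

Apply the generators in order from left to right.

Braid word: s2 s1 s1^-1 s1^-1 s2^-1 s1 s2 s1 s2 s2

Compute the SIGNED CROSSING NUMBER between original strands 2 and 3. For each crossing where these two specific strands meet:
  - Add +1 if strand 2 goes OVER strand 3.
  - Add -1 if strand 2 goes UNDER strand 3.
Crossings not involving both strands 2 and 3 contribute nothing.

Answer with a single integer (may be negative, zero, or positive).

Answer: 0

Derivation:
Gen 1: 2 over 3. Both 2&3? yes. Contrib: +1. Sum: 1
Gen 2: crossing 1x3. Both 2&3? no. Sum: 1
Gen 3: crossing 3x1. Both 2&3? no. Sum: 1
Gen 4: crossing 1x3. Both 2&3? no. Sum: 1
Gen 5: crossing 1x2. Both 2&3? no. Sum: 1
Gen 6: 3 over 2. Both 2&3? yes. Contrib: -1. Sum: 0
Gen 7: crossing 3x1. Both 2&3? no. Sum: 0
Gen 8: crossing 2x1. Both 2&3? no. Sum: 0
Gen 9: 2 over 3. Both 2&3? yes. Contrib: +1. Sum: 1
Gen 10: 3 over 2. Both 2&3? yes. Contrib: -1. Sum: 0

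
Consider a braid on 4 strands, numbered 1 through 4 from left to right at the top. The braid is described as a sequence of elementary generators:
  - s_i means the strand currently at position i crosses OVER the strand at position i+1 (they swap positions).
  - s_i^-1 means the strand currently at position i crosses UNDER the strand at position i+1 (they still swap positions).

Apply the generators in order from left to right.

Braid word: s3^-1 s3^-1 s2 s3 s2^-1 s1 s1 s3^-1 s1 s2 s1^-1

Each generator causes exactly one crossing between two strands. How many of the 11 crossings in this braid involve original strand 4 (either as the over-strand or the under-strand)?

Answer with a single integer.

Answer: 8

Derivation:
Gen 1: crossing 3x4. Involves strand 4? yes. Count so far: 1
Gen 2: crossing 4x3. Involves strand 4? yes. Count so far: 2
Gen 3: crossing 2x3. Involves strand 4? no. Count so far: 2
Gen 4: crossing 2x4. Involves strand 4? yes. Count so far: 3
Gen 5: crossing 3x4. Involves strand 4? yes. Count so far: 4
Gen 6: crossing 1x4. Involves strand 4? yes. Count so far: 5
Gen 7: crossing 4x1. Involves strand 4? yes. Count so far: 6
Gen 8: crossing 3x2. Involves strand 4? no. Count so far: 6
Gen 9: crossing 1x4. Involves strand 4? yes. Count so far: 7
Gen 10: crossing 1x2. Involves strand 4? no. Count so far: 7
Gen 11: crossing 4x2. Involves strand 4? yes. Count so far: 8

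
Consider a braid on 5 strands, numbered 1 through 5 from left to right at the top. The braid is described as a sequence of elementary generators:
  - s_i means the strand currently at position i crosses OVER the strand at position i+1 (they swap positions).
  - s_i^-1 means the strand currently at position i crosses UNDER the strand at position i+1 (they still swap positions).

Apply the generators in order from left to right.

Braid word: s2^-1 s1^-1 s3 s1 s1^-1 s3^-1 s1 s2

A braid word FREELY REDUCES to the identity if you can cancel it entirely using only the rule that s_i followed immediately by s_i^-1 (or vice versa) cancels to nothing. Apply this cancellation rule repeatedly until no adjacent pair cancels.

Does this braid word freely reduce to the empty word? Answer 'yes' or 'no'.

Answer: yes

Derivation:
Gen 1 (s2^-1): push. Stack: [s2^-1]
Gen 2 (s1^-1): push. Stack: [s2^-1 s1^-1]
Gen 3 (s3): push. Stack: [s2^-1 s1^-1 s3]
Gen 4 (s1): push. Stack: [s2^-1 s1^-1 s3 s1]
Gen 5 (s1^-1): cancels prior s1. Stack: [s2^-1 s1^-1 s3]
Gen 6 (s3^-1): cancels prior s3. Stack: [s2^-1 s1^-1]
Gen 7 (s1): cancels prior s1^-1. Stack: [s2^-1]
Gen 8 (s2): cancels prior s2^-1. Stack: []
Reduced word: (empty)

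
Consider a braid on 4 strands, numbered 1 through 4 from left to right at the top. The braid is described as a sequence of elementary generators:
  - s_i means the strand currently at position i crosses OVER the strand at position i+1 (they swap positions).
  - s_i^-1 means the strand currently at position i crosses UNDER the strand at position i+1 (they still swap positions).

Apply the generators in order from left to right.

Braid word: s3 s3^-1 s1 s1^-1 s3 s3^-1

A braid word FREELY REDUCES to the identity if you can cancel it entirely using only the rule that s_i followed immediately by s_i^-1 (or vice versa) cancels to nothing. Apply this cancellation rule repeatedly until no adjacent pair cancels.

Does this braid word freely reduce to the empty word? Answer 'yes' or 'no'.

Answer: yes

Derivation:
Gen 1 (s3): push. Stack: [s3]
Gen 2 (s3^-1): cancels prior s3. Stack: []
Gen 3 (s1): push. Stack: [s1]
Gen 4 (s1^-1): cancels prior s1. Stack: []
Gen 5 (s3): push. Stack: [s3]
Gen 6 (s3^-1): cancels prior s3. Stack: []
Reduced word: (empty)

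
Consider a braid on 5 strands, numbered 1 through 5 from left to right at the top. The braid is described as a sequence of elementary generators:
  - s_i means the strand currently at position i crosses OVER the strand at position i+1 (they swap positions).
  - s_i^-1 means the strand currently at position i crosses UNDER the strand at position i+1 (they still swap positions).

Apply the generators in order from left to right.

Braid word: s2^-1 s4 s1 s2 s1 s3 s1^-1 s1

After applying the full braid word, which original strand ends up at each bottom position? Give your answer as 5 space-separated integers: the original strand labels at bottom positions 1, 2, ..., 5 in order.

Gen 1 (s2^-1): strand 2 crosses under strand 3. Perm now: [1 3 2 4 5]
Gen 2 (s4): strand 4 crosses over strand 5. Perm now: [1 3 2 5 4]
Gen 3 (s1): strand 1 crosses over strand 3. Perm now: [3 1 2 5 4]
Gen 4 (s2): strand 1 crosses over strand 2. Perm now: [3 2 1 5 4]
Gen 5 (s1): strand 3 crosses over strand 2. Perm now: [2 3 1 5 4]
Gen 6 (s3): strand 1 crosses over strand 5. Perm now: [2 3 5 1 4]
Gen 7 (s1^-1): strand 2 crosses under strand 3. Perm now: [3 2 5 1 4]
Gen 8 (s1): strand 3 crosses over strand 2. Perm now: [2 3 5 1 4]

Answer: 2 3 5 1 4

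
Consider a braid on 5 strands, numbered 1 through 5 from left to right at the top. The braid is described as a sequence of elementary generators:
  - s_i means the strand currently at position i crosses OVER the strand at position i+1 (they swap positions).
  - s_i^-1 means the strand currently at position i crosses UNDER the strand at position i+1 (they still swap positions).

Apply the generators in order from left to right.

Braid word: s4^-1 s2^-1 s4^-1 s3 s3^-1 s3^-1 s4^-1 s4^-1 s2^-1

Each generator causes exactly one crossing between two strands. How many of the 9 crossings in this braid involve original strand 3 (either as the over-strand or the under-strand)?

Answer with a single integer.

Gen 1: crossing 4x5. Involves strand 3? no. Count so far: 0
Gen 2: crossing 2x3. Involves strand 3? yes. Count so far: 1
Gen 3: crossing 5x4. Involves strand 3? no. Count so far: 1
Gen 4: crossing 2x4. Involves strand 3? no. Count so far: 1
Gen 5: crossing 4x2. Involves strand 3? no. Count so far: 1
Gen 6: crossing 2x4. Involves strand 3? no. Count so far: 1
Gen 7: crossing 2x5. Involves strand 3? no. Count so far: 1
Gen 8: crossing 5x2. Involves strand 3? no. Count so far: 1
Gen 9: crossing 3x4. Involves strand 3? yes. Count so far: 2

Answer: 2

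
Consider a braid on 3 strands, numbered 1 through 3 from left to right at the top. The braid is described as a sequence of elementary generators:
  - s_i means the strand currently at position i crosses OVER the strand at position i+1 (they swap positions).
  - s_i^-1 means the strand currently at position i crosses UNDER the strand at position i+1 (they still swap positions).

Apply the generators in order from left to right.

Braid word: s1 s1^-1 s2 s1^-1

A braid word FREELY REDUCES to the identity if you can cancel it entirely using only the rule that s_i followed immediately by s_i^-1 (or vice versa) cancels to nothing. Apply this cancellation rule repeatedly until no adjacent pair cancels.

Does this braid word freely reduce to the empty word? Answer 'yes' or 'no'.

Gen 1 (s1): push. Stack: [s1]
Gen 2 (s1^-1): cancels prior s1. Stack: []
Gen 3 (s2): push. Stack: [s2]
Gen 4 (s1^-1): push. Stack: [s2 s1^-1]
Reduced word: s2 s1^-1

Answer: no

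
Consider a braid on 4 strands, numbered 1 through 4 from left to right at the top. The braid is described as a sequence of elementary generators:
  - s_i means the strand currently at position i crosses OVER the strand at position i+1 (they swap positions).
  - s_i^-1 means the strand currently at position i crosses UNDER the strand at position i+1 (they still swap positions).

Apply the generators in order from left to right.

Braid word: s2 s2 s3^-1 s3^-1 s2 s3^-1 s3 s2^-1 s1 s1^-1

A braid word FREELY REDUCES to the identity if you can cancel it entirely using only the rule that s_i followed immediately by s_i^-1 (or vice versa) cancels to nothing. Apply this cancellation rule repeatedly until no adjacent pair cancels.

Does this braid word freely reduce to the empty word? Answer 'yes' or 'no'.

Answer: no

Derivation:
Gen 1 (s2): push. Stack: [s2]
Gen 2 (s2): push. Stack: [s2 s2]
Gen 3 (s3^-1): push. Stack: [s2 s2 s3^-1]
Gen 4 (s3^-1): push. Stack: [s2 s2 s3^-1 s3^-1]
Gen 5 (s2): push. Stack: [s2 s2 s3^-1 s3^-1 s2]
Gen 6 (s3^-1): push. Stack: [s2 s2 s3^-1 s3^-1 s2 s3^-1]
Gen 7 (s3): cancels prior s3^-1. Stack: [s2 s2 s3^-1 s3^-1 s2]
Gen 8 (s2^-1): cancels prior s2. Stack: [s2 s2 s3^-1 s3^-1]
Gen 9 (s1): push. Stack: [s2 s2 s3^-1 s3^-1 s1]
Gen 10 (s1^-1): cancels prior s1. Stack: [s2 s2 s3^-1 s3^-1]
Reduced word: s2 s2 s3^-1 s3^-1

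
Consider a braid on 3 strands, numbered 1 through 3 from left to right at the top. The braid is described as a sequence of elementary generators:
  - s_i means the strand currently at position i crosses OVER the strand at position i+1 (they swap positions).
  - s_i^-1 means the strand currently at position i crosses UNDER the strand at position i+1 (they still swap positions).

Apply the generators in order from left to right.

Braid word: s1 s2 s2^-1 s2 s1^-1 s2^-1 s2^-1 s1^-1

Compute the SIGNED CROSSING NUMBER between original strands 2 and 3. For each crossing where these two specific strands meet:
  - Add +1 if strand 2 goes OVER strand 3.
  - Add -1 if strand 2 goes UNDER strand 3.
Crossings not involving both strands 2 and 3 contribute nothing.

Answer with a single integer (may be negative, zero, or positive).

Gen 1: crossing 1x2. Both 2&3? no. Sum: 0
Gen 2: crossing 1x3. Both 2&3? no. Sum: 0
Gen 3: crossing 3x1. Both 2&3? no. Sum: 0
Gen 4: crossing 1x3. Both 2&3? no. Sum: 0
Gen 5: 2 under 3. Both 2&3? yes. Contrib: -1. Sum: -1
Gen 6: crossing 2x1. Both 2&3? no. Sum: -1
Gen 7: crossing 1x2. Both 2&3? no. Sum: -1
Gen 8: 3 under 2. Both 2&3? yes. Contrib: +1. Sum: 0

Answer: 0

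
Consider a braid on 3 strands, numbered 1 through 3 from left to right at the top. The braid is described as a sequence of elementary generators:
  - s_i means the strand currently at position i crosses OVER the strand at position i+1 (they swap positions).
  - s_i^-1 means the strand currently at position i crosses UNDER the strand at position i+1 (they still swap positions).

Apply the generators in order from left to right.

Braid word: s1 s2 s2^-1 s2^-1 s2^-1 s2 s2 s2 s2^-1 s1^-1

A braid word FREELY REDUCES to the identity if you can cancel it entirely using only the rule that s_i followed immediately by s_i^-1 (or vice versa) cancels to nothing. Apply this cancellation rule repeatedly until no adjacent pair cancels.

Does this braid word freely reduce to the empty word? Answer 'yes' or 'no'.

Answer: yes

Derivation:
Gen 1 (s1): push. Stack: [s1]
Gen 2 (s2): push. Stack: [s1 s2]
Gen 3 (s2^-1): cancels prior s2. Stack: [s1]
Gen 4 (s2^-1): push. Stack: [s1 s2^-1]
Gen 5 (s2^-1): push. Stack: [s1 s2^-1 s2^-1]
Gen 6 (s2): cancels prior s2^-1. Stack: [s1 s2^-1]
Gen 7 (s2): cancels prior s2^-1. Stack: [s1]
Gen 8 (s2): push. Stack: [s1 s2]
Gen 9 (s2^-1): cancels prior s2. Stack: [s1]
Gen 10 (s1^-1): cancels prior s1. Stack: []
Reduced word: (empty)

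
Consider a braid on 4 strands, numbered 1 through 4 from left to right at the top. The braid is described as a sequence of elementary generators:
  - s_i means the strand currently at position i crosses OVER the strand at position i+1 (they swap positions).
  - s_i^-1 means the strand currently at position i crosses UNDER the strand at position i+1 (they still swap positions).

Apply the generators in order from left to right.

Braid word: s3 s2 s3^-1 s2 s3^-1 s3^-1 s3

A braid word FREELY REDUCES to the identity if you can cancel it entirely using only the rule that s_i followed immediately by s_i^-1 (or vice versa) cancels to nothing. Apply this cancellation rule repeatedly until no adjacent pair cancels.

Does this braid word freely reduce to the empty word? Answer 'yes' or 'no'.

Answer: no

Derivation:
Gen 1 (s3): push. Stack: [s3]
Gen 2 (s2): push. Stack: [s3 s2]
Gen 3 (s3^-1): push. Stack: [s3 s2 s3^-1]
Gen 4 (s2): push. Stack: [s3 s2 s3^-1 s2]
Gen 5 (s3^-1): push. Stack: [s3 s2 s3^-1 s2 s3^-1]
Gen 6 (s3^-1): push. Stack: [s3 s2 s3^-1 s2 s3^-1 s3^-1]
Gen 7 (s3): cancels prior s3^-1. Stack: [s3 s2 s3^-1 s2 s3^-1]
Reduced word: s3 s2 s3^-1 s2 s3^-1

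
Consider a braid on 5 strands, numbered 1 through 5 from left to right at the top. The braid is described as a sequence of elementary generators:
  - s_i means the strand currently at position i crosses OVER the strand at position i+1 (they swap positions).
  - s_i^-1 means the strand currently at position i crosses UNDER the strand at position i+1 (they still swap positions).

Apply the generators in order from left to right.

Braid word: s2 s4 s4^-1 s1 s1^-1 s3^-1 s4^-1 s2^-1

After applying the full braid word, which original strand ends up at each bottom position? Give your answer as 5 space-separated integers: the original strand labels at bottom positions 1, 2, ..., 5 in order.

Answer: 1 4 3 5 2

Derivation:
Gen 1 (s2): strand 2 crosses over strand 3. Perm now: [1 3 2 4 5]
Gen 2 (s4): strand 4 crosses over strand 5. Perm now: [1 3 2 5 4]
Gen 3 (s4^-1): strand 5 crosses under strand 4. Perm now: [1 3 2 4 5]
Gen 4 (s1): strand 1 crosses over strand 3. Perm now: [3 1 2 4 5]
Gen 5 (s1^-1): strand 3 crosses under strand 1. Perm now: [1 3 2 4 5]
Gen 6 (s3^-1): strand 2 crosses under strand 4. Perm now: [1 3 4 2 5]
Gen 7 (s4^-1): strand 2 crosses under strand 5. Perm now: [1 3 4 5 2]
Gen 8 (s2^-1): strand 3 crosses under strand 4. Perm now: [1 4 3 5 2]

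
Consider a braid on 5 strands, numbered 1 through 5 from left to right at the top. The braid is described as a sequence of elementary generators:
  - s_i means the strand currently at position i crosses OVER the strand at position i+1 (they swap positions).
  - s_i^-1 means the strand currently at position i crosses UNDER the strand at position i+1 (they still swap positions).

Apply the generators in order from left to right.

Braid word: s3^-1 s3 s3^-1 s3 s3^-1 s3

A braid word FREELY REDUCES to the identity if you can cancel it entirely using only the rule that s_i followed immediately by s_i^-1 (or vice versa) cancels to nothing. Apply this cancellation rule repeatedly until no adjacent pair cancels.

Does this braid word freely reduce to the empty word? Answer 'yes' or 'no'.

Answer: yes

Derivation:
Gen 1 (s3^-1): push. Stack: [s3^-1]
Gen 2 (s3): cancels prior s3^-1. Stack: []
Gen 3 (s3^-1): push. Stack: [s3^-1]
Gen 4 (s3): cancels prior s3^-1. Stack: []
Gen 5 (s3^-1): push. Stack: [s3^-1]
Gen 6 (s3): cancels prior s3^-1. Stack: []
Reduced word: (empty)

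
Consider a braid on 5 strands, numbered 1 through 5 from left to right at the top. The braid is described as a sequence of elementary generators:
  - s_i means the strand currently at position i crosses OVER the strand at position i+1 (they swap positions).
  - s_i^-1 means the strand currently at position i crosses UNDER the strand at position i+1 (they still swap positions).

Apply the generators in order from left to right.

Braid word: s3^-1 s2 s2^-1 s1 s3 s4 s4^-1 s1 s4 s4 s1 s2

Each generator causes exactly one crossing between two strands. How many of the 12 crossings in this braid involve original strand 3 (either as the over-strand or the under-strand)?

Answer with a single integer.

Gen 1: crossing 3x4. Involves strand 3? yes. Count so far: 1
Gen 2: crossing 2x4. Involves strand 3? no. Count so far: 1
Gen 3: crossing 4x2. Involves strand 3? no. Count so far: 1
Gen 4: crossing 1x2. Involves strand 3? no. Count so far: 1
Gen 5: crossing 4x3. Involves strand 3? yes. Count so far: 2
Gen 6: crossing 4x5. Involves strand 3? no. Count so far: 2
Gen 7: crossing 5x4. Involves strand 3? no. Count so far: 2
Gen 8: crossing 2x1. Involves strand 3? no. Count so far: 2
Gen 9: crossing 4x5. Involves strand 3? no. Count so far: 2
Gen 10: crossing 5x4. Involves strand 3? no. Count so far: 2
Gen 11: crossing 1x2. Involves strand 3? no. Count so far: 2
Gen 12: crossing 1x3. Involves strand 3? yes. Count so far: 3

Answer: 3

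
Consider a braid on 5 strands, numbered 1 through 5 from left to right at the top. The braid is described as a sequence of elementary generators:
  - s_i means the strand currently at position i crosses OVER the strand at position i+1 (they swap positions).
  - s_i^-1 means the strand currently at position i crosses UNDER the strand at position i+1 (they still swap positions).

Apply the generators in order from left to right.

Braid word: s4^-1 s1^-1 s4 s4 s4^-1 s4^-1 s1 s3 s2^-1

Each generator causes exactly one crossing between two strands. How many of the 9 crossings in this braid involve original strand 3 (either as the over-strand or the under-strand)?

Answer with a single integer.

Gen 1: crossing 4x5. Involves strand 3? no. Count so far: 0
Gen 2: crossing 1x2. Involves strand 3? no. Count so far: 0
Gen 3: crossing 5x4. Involves strand 3? no. Count so far: 0
Gen 4: crossing 4x5. Involves strand 3? no. Count so far: 0
Gen 5: crossing 5x4. Involves strand 3? no. Count so far: 0
Gen 6: crossing 4x5. Involves strand 3? no. Count so far: 0
Gen 7: crossing 2x1. Involves strand 3? no. Count so far: 0
Gen 8: crossing 3x5. Involves strand 3? yes. Count so far: 1
Gen 9: crossing 2x5. Involves strand 3? no. Count so far: 1

Answer: 1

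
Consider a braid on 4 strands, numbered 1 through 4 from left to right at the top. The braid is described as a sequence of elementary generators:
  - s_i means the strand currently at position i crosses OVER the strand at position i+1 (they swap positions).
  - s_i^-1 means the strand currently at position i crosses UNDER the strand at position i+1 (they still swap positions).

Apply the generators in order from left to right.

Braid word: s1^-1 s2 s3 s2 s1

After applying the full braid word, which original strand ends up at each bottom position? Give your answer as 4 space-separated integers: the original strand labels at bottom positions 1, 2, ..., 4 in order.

Gen 1 (s1^-1): strand 1 crosses under strand 2. Perm now: [2 1 3 4]
Gen 2 (s2): strand 1 crosses over strand 3. Perm now: [2 3 1 4]
Gen 3 (s3): strand 1 crosses over strand 4. Perm now: [2 3 4 1]
Gen 4 (s2): strand 3 crosses over strand 4. Perm now: [2 4 3 1]
Gen 5 (s1): strand 2 crosses over strand 4. Perm now: [4 2 3 1]

Answer: 4 2 3 1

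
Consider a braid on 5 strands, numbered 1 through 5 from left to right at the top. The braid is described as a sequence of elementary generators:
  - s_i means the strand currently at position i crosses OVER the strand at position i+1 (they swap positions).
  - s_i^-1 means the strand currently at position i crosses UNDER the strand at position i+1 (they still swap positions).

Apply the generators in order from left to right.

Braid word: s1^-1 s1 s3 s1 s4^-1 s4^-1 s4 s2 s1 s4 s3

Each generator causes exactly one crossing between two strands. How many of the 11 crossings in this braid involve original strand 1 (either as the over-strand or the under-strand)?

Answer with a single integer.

Answer: 5

Derivation:
Gen 1: crossing 1x2. Involves strand 1? yes. Count so far: 1
Gen 2: crossing 2x1. Involves strand 1? yes. Count so far: 2
Gen 3: crossing 3x4. Involves strand 1? no. Count so far: 2
Gen 4: crossing 1x2. Involves strand 1? yes. Count so far: 3
Gen 5: crossing 3x5. Involves strand 1? no. Count so far: 3
Gen 6: crossing 5x3. Involves strand 1? no. Count so far: 3
Gen 7: crossing 3x5. Involves strand 1? no. Count so far: 3
Gen 8: crossing 1x4. Involves strand 1? yes. Count so far: 4
Gen 9: crossing 2x4. Involves strand 1? no. Count so far: 4
Gen 10: crossing 5x3. Involves strand 1? no. Count so far: 4
Gen 11: crossing 1x3. Involves strand 1? yes. Count so far: 5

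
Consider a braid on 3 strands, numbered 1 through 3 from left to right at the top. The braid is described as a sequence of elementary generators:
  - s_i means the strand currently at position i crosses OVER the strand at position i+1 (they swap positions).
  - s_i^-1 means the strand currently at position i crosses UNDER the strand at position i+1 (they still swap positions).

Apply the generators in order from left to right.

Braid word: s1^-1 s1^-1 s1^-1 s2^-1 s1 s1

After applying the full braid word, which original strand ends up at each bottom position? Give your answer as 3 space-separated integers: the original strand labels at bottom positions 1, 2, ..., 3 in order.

Gen 1 (s1^-1): strand 1 crosses under strand 2. Perm now: [2 1 3]
Gen 2 (s1^-1): strand 2 crosses under strand 1. Perm now: [1 2 3]
Gen 3 (s1^-1): strand 1 crosses under strand 2. Perm now: [2 1 3]
Gen 4 (s2^-1): strand 1 crosses under strand 3. Perm now: [2 3 1]
Gen 5 (s1): strand 2 crosses over strand 3. Perm now: [3 2 1]
Gen 6 (s1): strand 3 crosses over strand 2. Perm now: [2 3 1]

Answer: 2 3 1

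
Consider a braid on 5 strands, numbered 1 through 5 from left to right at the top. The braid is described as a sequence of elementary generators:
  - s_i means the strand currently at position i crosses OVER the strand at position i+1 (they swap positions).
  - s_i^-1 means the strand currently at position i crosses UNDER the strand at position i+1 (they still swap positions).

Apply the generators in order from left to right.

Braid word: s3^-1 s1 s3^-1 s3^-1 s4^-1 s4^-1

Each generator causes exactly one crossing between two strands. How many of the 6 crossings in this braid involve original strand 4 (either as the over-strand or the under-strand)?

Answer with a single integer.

Answer: 3

Derivation:
Gen 1: crossing 3x4. Involves strand 4? yes. Count so far: 1
Gen 2: crossing 1x2. Involves strand 4? no. Count so far: 1
Gen 3: crossing 4x3. Involves strand 4? yes. Count so far: 2
Gen 4: crossing 3x4. Involves strand 4? yes. Count so far: 3
Gen 5: crossing 3x5. Involves strand 4? no. Count so far: 3
Gen 6: crossing 5x3. Involves strand 4? no. Count so far: 3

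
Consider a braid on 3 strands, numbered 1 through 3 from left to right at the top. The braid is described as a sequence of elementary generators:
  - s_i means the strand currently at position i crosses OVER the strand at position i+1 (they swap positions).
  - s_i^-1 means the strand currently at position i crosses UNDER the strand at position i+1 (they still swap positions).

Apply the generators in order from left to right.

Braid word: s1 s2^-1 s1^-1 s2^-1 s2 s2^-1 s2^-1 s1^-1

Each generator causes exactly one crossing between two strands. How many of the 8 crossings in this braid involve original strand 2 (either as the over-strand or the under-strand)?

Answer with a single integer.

Answer: 7

Derivation:
Gen 1: crossing 1x2. Involves strand 2? yes. Count so far: 1
Gen 2: crossing 1x3. Involves strand 2? no. Count so far: 1
Gen 3: crossing 2x3. Involves strand 2? yes. Count so far: 2
Gen 4: crossing 2x1. Involves strand 2? yes. Count so far: 3
Gen 5: crossing 1x2. Involves strand 2? yes. Count so far: 4
Gen 6: crossing 2x1. Involves strand 2? yes. Count so far: 5
Gen 7: crossing 1x2. Involves strand 2? yes. Count so far: 6
Gen 8: crossing 3x2. Involves strand 2? yes. Count so far: 7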